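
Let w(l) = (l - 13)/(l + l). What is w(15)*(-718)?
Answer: -718/15 ≈ -47.867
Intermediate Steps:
w(l) = (-13 + l)/(2*l) (w(l) = (-13 + l)/((2*l)) = (-13 + l)*(1/(2*l)) = (-13 + l)/(2*l))
w(15)*(-718) = ((½)*(-13 + 15)/15)*(-718) = ((½)*(1/15)*2)*(-718) = (1/15)*(-718) = -718/15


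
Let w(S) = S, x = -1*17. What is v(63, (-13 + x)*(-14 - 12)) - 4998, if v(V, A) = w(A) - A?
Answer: -4998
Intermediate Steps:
x = -17
v(V, A) = 0 (v(V, A) = A - A = 0)
v(63, (-13 + x)*(-14 - 12)) - 4998 = 0 - 4998 = -4998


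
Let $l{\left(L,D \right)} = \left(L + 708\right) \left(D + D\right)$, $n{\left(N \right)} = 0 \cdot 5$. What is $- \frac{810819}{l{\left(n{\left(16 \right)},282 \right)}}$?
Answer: $- \frac{90091}{44368} \approx -2.0305$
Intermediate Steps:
$n{\left(N \right)} = 0$
$l{\left(L,D \right)} = 2 D \left(708 + L\right)$ ($l{\left(L,D \right)} = \left(708 + L\right) 2 D = 2 D \left(708 + L\right)$)
$- \frac{810819}{l{\left(n{\left(16 \right)},282 \right)}} = - \frac{810819}{2 \cdot 282 \left(708 + 0\right)} = - \frac{810819}{2 \cdot 282 \cdot 708} = - \frac{810819}{399312} = \left(-810819\right) \frac{1}{399312} = - \frac{90091}{44368}$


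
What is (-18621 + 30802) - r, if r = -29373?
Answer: 41554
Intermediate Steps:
(-18621 + 30802) - r = (-18621 + 30802) - 1*(-29373) = 12181 + 29373 = 41554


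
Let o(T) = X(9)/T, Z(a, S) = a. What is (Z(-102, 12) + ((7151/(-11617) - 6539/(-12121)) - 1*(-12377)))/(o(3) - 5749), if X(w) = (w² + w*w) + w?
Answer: -1728427825967/801488567644 ≈ -2.1565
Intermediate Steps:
X(w) = w + 2*w² (X(w) = (w² + w²) + w = 2*w² + w = w + 2*w²)
o(T) = 171/T (o(T) = (9*(1 + 2*9))/T = (9*(1 + 18))/T = (9*19)/T = 171/T)
(Z(-102, 12) + ((7151/(-11617) - 6539/(-12121)) - 1*(-12377)))/(o(3) - 5749) = (-102 + ((7151/(-11617) - 6539/(-12121)) - 1*(-12377)))/(171/3 - 5749) = (-102 + ((7151*(-1/11617) - 6539*(-1/12121)) + 12377))/(171*(⅓) - 5749) = (-102 + ((-7151/11617 + 6539/12121) + 12377))/(57 - 5749) = (-102 + (-10713708/140809657 + 12377))/(-5692) = (-102 + 1742790410981/140809657)*(-1/5692) = (1728427825967/140809657)*(-1/5692) = -1728427825967/801488567644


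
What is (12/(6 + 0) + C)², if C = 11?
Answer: 169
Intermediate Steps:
(12/(6 + 0) + C)² = (12/(6 + 0) + 11)² = (12/6 + 11)² = (12*(⅙) + 11)² = (2 + 11)² = 13² = 169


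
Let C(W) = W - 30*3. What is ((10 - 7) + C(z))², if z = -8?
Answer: 9025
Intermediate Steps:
C(W) = -90 + W (C(W) = W - 5*18 = W - 90 = -90 + W)
((10 - 7) + C(z))² = ((10 - 7) + (-90 - 8))² = (3 - 98)² = (-95)² = 9025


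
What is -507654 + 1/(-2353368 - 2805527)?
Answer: -2618933682331/5158895 ≈ -5.0765e+5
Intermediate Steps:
-507654 + 1/(-2353368 - 2805527) = -507654 + 1/(-5158895) = -507654 - 1/5158895 = -2618933682331/5158895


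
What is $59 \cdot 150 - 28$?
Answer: $8822$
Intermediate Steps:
$59 \cdot 150 - 28 = 8850 + \left(-33 + 5\right) = 8850 - 28 = 8822$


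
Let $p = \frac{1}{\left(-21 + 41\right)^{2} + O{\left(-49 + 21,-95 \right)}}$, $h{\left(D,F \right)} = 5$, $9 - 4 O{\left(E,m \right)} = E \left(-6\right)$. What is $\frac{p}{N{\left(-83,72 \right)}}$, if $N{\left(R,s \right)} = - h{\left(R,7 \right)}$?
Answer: $- \frac{4}{7205} \approx -0.00055517$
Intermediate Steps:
$O{\left(E,m \right)} = \frac{9}{4} + \frac{3 E}{2}$ ($O{\left(E,m \right)} = \frac{9}{4} - \frac{E \left(-6\right)}{4} = \frac{9}{4} - \frac{\left(-6\right) E}{4} = \frac{9}{4} + \frac{3 E}{2}$)
$N{\left(R,s \right)} = -5$ ($N{\left(R,s \right)} = \left(-1\right) 5 = -5$)
$p = \frac{4}{1441}$ ($p = \frac{1}{\left(-21 + 41\right)^{2} + \left(\frac{9}{4} + \frac{3 \left(-49 + 21\right)}{2}\right)} = \frac{1}{20^{2} + \left(\frac{9}{4} + \frac{3}{2} \left(-28\right)\right)} = \frac{1}{400 + \left(\frac{9}{4} - 42\right)} = \frac{1}{400 - \frac{159}{4}} = \frac{1}{\frac{1441}{4}} = \frac{4}{1441} \approx 0.0027759$)
$\frac{p}{N{\left(-83,72 \right)}} = \frac{4}{1441 \left(-5\right)} = \frac{4}{1441} \left(- \frac{1}{5}\right) = - \frac{4}{7205}$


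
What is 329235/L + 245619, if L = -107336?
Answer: 26363431749/107336 ≈ 2.4562e+5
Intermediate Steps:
329235/L + 245619 = 329235/(-107336) + 245619 = 329235*(-1/107336) + 245619 = -329235/107336 + 245619 = 26363431749/107336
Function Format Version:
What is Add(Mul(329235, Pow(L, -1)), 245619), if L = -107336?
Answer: Rational(26363431749, 107336) ≈ 2.4562e+5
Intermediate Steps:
Add(Mul(329235, Pow(L, -1)), 245619) = Add(Mul(329235, Pow(-107336, -1)), 245619) = Add(Mul(329235, Rational(-1, 107336)), 245619) = Add(Rational(-329235, 107336), 245619) = Rational(26363431749, 107336)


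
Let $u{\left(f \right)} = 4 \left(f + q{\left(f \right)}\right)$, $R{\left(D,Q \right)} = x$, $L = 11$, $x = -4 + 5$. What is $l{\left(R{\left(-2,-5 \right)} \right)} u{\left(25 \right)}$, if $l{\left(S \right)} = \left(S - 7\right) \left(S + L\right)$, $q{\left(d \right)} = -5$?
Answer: $-5760$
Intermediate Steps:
$x = 1$
$R{\left(D,Q \right)} = 1$
$u{\left(f \right)} = -20 + 4 f$ ($u{\left(f \right)} = 4 \left(f - 5\right) = 4 \left(-5 + f\right) = -20 + 4 f$)
$l{\left(S \right)} = \left(-7 + S\right) \left(11 + S\right)$ ($l{\left(S \right)} = \left(S - 7\right) \left(S + 11\right) = \left(-7 + S\right) \left(11 + S\right)$)
$l{\left(R{\left(-2,-5 \right)} \right)} u{\left(25 \right)} = \left(-77 + 1^{2} + 4 \cdot 1\right) \left(-20 + 4 \cdot 25\right) = \left(-77 + 1 + 4\right) \left(-20 + 100\right) = \left(-72\right) 80 = -5760$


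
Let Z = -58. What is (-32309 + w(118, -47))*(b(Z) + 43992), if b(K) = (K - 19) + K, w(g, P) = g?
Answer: -1411800687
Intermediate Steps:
b(K) = -19 + 2*K (b(K) = (-19 + K) + K = -19 + 2*K)
(-32309 + w(118, -47))*(b(Z) + 43992) = (-32309 + 118)*((-19 + 2*(-58)) + 43992) = -32191*((-19 - 116) + 43992) = -32191*(-135 + 43992) = -32191*43857 = -1411800687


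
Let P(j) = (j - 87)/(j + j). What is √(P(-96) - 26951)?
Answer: I*√1724803/8 ≈ 164.16*I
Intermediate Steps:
P(j) = (-87 + j)/(2*j) (P(j) = (-87 + j)/((2*j)) = (-87 + j)*(1/(2*j)) = (-87 + j)/(2*j))
√(P(-96) - 26951) = √((½)*(-87 - 96)/(-96) - 26951) = √((½)*(-1/96)*(-183) - 26951) = √(61/64 - 26951) = √(-1724803/64) = I*√1724803/8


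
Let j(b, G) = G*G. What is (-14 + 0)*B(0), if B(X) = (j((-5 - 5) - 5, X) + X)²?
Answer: 0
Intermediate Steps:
j(b, G) = G²
B(X) = (X + X²)² (B(X) = (X² + X)² = (X + X²)²)
(-14 + 0)*B(0) = (-14 + 0)*(0²*(1 + 0)²) = -0*1² = -0 = -14*0 = 0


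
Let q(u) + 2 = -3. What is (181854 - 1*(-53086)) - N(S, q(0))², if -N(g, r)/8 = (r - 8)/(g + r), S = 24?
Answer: 84802524/361 ≈ 2.3491e+5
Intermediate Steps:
q(u) = -5 (q(u) = -2 - 3 = -5)
N(g, r) = -8*(-8 + r)/(g + r) (N(g, r) = -8*(r - 8)/(g + r) = -8*(-8 + r)/(g + r))
(181854 - 1*(-53086)) - N(S, q(0))² = (181854 - 1*(-53086)) - (8*(8 - 1*(-5))/(24 - 5))² = (181854 + 53086) - (8*(8 + 5)/19)² = 234940 - (8*(1/19)*13)² = 234940 - (104/19)² = 234940 - 1*10816/361 = 234940 - 10816/361 = 84802524/361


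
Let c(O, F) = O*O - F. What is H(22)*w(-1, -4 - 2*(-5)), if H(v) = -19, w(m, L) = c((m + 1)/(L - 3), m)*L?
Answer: -114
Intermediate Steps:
c(O, F) = O² - F
w(m, L) = L*(-m + (1 + m)²/(-3 + L)²) (w(m, L) = (((m + 1)/(L - 3))² - m)*L = (((1 + m)/(-3 + L))² - m)*L = ((1 + m)²/(-3 + L)² - m)*L = (-m + (1 + m)²/(-3 + L)²)*L = L*(-m + (1 + m)²/(-3 + L)²))
H(22)*w(-1, -4 - 2*(-5)) = -19*(-1*(-4 - 2*(-5))*(-1) + (-4 - 2*(-5))*(1 - 1)²/(-3 + (-4 - 2*(-5)))²) = -19*(-1*(-4 + 10)*(-1) + (-4 + 10)*0²/(-3 + (-4 + 10))²) = -19*(-1*6*(-1) + 6*0/(-3 + 6)²) = -19*(6 + 6*0/3²) = -19*(6 + 6*0*(⅑)) = -19*(6 + 0) = -19*6 = -114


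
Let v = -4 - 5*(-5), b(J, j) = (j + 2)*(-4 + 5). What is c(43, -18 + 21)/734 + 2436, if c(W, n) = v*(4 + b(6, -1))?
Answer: 1788129/734 ≈ 2436.1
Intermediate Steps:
b(J, j) = 2 + j (b(J, j) = (2 + j)*1 = 2 + j)
v = 21 (v = -4 + 25 = 21)
c(W, n) = 105 (c(W, n) = 21*(4 + (2 - 1)) = 21*(4 + 1) = 21*5 = 105)
c(43, -18 + 21)/734 + 2436 = 105/734 + 2436 = 1788129/734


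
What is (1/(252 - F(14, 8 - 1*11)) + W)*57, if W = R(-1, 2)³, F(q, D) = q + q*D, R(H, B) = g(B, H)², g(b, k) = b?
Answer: 1021497/280 ≈ 3648.2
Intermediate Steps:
R(H, B) = B²
F(q, D) = q + D*q
W = 64 (W = (2²)³ = 4³ = 64)
(1/(252 - F(14, 8 - 1*11)) + W)*57 = (1/(252 - 14*(1 + (8 - 1*11))) + 64)*57 = (1/(252 - 14*(1 + (8 - 11))) + 64)*57 = (1/(252 - 14*(1 - 3)) + 64)*57 = (1/(252 - 14*(-2)) + 64)*57 = (1/(252 - 1*(-28)) + 64)*57 = (1/(252 + 28) + 64)*57 = (1/280 + 64)*57 = (17921/280)*57 = 1021497/280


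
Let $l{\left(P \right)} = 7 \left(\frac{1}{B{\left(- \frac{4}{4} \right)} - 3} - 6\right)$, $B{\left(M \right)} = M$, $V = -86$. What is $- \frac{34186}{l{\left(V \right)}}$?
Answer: $\frac{136744}{175} \approx 781.39$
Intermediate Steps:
$l{\left(P \right)} = - \frac{175}{4}$ ($l{\left(P \right)} = 7 \left(\frac{1}{- \frac{4}{4} - 3} - 6\right) = 7 \left(\frac{1}{\left(-4\right) \frac{1}{4} - 3} - 6\right) = 7 \left(\frac{1}{-1 - 3} - 6\right) = 7 \left(\frac{1}{-4} - 6\right) = 7 \left(- \frac{1}{4} - 6\right) = 7 \left(- \frac{25}{4}\right) = - \frac{175}{4}$)
$- \frac{34186}{l{\left(V \right)}} = - \frac{34186}{- \frac{175}{4}} = \left(-34186\right) \left(- \frac{4}{175}\right) = \frac{136744}{175}$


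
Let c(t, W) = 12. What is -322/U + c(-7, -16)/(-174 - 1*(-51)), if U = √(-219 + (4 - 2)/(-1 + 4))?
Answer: -4/41 + 322*I*√1965/655 ≈ -0.097561 + 21.792*I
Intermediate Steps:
U = I*√1965/3 (U = √(-219 + 2/3) = √(-219 + 2*(⅓)) = √(-219 + ⅔) = √(-655/3) = I*√1965/3 ≈ 14.776*I)
-322/U + c(-7, -16)/(-174 - 1*(-51)) = -322*(-I*√1965/655) + 12/(-174 - 1*(-51)) = -(-322)*I*√1965/655 + 12/(-174 + 51) = 322*I*√1965/655 + 12/(-123) = 322*I*√1965/655 + 12*(-1/123) = 322*I*√1965/655 - 4/41 = -4/41 + 322*I*√1965/655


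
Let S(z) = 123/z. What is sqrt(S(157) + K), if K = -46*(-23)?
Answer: sqrt(26097953)/157 ≈ 32.539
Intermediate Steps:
K = 1058
sqrt(S(157) + K) = sqrt(123/157 + 1058) = sqrt(166229/157) = sqrt(26097953)/157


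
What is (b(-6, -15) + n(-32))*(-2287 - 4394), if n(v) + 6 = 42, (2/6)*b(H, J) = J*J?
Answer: -4750191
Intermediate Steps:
b(H, J) = 3*J² (b(H, J) = 3*(J*J) = 3*J²)
n(v) = 36 (n(v) = -6 + 42 = 36)
(b(-6, -15) + n(-32))*(-2287 - 4394) = (3*(-15)² + 36)*(-2287 - 4394) = (3*225 + 36)*(-6681) = (675 + 36)*(-6681) = 711*(-6681) = -4750191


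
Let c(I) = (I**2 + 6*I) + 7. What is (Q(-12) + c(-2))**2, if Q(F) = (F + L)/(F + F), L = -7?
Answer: 25/576 ≈ 0.043403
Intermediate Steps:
Q(F) = (-7 + F)/(2*F) (Q(F) = (F - 7)/(F + F) = (-7 + F)/((2*F)) = (-7 + F)*(1/(2*F)) = (-7 + F)/(2*F))
c(I) = 7 + I**2 + 6*I
(Q(-12) + c(-2))**2 = ((1/2)*(-7 - 12)/(-12) + (7 + (-2)**2 + 6*(-2)))**2 = ((1/2)*(-1/12)*(-19) + (7 + 4 - 12))**2 = (19/24 - 1)**2 = (-5/24)**2 = 25/576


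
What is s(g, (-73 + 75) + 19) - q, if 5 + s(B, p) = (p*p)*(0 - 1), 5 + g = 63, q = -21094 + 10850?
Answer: 9798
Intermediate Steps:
q = -10244
g = 58 (g = -5 + 63 = 58)
s(B, p) = -5 - p**2 (s(B, p) = -5 + (p*p)*(0 - 1) = -5 + p**2*(-1) = -5 - p**2)
s(g, (-73 + 75) + 19) - q = (-5 - ((-73 + 75) + 19)**2) - 1*(-10244) = (-5 - (2 + 19)**2) + 10244 = (-5 - 1*21**2) + 10244 = (-5 - 1*441) + 10244 = (-5 - 441) + 10244 = -446 + 10244 = 9798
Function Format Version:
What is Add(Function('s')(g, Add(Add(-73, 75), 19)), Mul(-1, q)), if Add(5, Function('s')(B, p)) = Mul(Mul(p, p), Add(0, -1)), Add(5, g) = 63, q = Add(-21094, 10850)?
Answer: 9798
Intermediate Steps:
q = -10244
g = 58 (g = Add(-5, 63) = 58)
Function('s')(B, p) = Add(-5, Mul(-1, Pow(p, 2))) (Function('s')(B, p) = Add(-5, Mul(Mul(p, p), Add(0, -1))) = Add(-5, Mul(Pow(p, 2), -1)) = Add(-5, Mul(-1, Pow(p, 2))))
Add(Function('s')(g, Add(Add(-73, 75), 19)), Mul(-1, q)) = Add(Add(-5, Mul(-1, Pow(Add(Add(-73, 75), 19), 2))), Mul(-1, -10244)) = Add(Add(-5, Mul(-1, Pow(Add(2, 19), 2))), 10244) = Add(Add(-5, Mul(-1, Pow(21, 2))), 10244) = Add(Add(-5, Mul(-1, 441)), 10244) = Add(Add(-5, -441), 10244) = Add(-446, 10244) = 9798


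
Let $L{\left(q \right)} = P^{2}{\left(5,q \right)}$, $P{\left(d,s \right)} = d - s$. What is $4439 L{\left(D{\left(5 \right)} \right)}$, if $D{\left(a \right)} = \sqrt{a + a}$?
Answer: $155365 - 44390 \sqrt{10} \approx 14992.0$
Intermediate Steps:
$D{\left(a \right)} = \sqrt{2} \sqrt{a}$ ($D{\left(a \right)} = \sqrt{2 a} = \sqrt{2} \sqrt{a}$)
$L{\left(q \right)} = \left(5 - q\right)^{2}$
$4439 L{\left(D{\left(5 \right)} \right)} = 4439 \left(-5 + \sqrt{2} \sqrt{5}\right)^{2} = 4439 \left(-5 + \sqrt{10}\right)^{2}$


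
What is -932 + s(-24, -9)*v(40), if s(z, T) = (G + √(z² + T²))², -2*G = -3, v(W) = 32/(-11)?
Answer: -31348/11 - 288*√73/11 ≈ -3073.5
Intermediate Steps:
v(W) = -32/11 (v(W) = 32*(-1/11) = -32/11)
G = 3/2 (G = -½*(-3) = 3/2 ≈ 1.5000)
s(z, T) = (3/2 + √(T² + z²))² (s(z, T) = (3/2 + √(z² + T²))² = (3/2 + √(T² + z²))²)
-932 + s(-24, -9)*v(40) = -932 + ((3 + 2*√((-9)² + (-24)²))²/4)*(-32/11) = -932 + ((3 + 2*√(81 + 576))²/4)*(-32/11) = -932 + ((3 + 2*√657)²/4)*(-32/11) = -932 + ((3 + 2*(3*√73))²/4)*(-32/11) = -932 + ((3 + 6*√73)²/4)*(-32/11) = -932 - 8*(3 + 6*√73)²/11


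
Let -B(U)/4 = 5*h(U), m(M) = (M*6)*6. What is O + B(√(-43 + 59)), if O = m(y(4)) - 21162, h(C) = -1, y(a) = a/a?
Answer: -21106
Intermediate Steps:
y(a) = 1
m(M) = 36*M (m(M) = (6*M)*6 = 36*M)
B(U) = 20 (B(U) = -20*(-1) = -4*(-5) = 20)
O = -21126 (O = 36*1 - 21162 = 36 - 21162 = -21126)
O + B(√(-43 + 59)) = -21126 + 20 = -21106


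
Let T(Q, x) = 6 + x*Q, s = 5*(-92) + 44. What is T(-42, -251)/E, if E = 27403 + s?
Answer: 10548/26987 ≈ 0.39085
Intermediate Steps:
s = -416 (s = -460 + 44 = -416)
T(Q, x) = 6 + Q*x
E = 26987 (E = 27403 - 416 = 26987)
T(-42, -251)/E = (6 - 42*(-251))/26987 = (6 + 10542)*(1/26987) = 10548*(1/26987) = 10548/26987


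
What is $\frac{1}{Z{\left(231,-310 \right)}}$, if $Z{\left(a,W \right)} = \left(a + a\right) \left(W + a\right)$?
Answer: $- \frac{1}{36498} \approx -2.7399 \cdot 10^{-5}$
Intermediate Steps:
$Z{\left(a,W \right)} = 2 a \left(W + a\right)$
$\frac{1}{Z{\left(231,-310 \right)}} = \frac{1}{2 \cdot 231 \left(-310 + 231\right)} = \frac{1}{2 \cdot 231 \left(-79\right)} = \frac{1}{-36498} = - \frac{1}{36498}$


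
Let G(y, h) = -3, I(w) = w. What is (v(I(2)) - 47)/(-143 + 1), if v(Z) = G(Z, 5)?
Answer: 25/71 ≈ 0.35211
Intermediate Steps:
v(Z) = -3
(v(I(2)) - 47)/(-143 + 1) = (-3 - 47)/(-143 + 1) = -50/(-142) = -50*(-1/142) = 25/71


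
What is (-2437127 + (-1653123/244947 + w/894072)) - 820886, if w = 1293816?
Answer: -9909817169852993/3041670197 ≈ -3.2580e+6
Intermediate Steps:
(-2437127 + (-1653123/244947 + w/894072)) - 820886 = (-2437127 + (-1653123/244947 + 1293816/894072)) - 820886 = (-2437127 + (-1653123*1/244947 + 1293816*(1/894072))) - 820886 = (-2437127 + (-551041/81649 + 53909/37253)) - 820886 = (-2437127 - 16126314432/3041670197) - 820886 = -7412952688518451/3041670197 - 820886 = -9909817169852993/3041670197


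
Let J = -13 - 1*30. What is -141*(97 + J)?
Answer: -7614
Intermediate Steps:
J = -43 (J = -13 - 30 = -43)
-141*(97 + J) = -141*(97 - 43) = -141*54 = -7614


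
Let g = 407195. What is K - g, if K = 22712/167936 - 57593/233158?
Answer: -996498614446107/2447226368 ≈ -4.0720e+5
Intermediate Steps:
K = -273528347/2447226368 (K = 22712*(1/167936) - 57593*1/233158 = 2839/20992 - 57593/233158 = -273528347/2447226368 ≈ -0.11177)
K - g = -273528347/2447226368 - 1*407195 = -273528347/2447226368 - 407195 = -996498614446107/2447226368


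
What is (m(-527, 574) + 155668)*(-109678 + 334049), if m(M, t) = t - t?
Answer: 34927384828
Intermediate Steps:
m(M, t) = 0
(m(-527, 574) + 155668)*(-109678 + 334049) = (0 + 155668)*(-109678 + 334049) = 155668*224371 = 34927384828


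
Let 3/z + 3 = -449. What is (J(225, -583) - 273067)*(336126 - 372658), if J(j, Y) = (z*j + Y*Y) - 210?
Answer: -274975898217/113 ≈ -2.4334e+9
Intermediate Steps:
z = -3/452 (z = 3/(-3 - 449) = 3/(-452) = 3*(-1/452) = -3/452 ≈ -0.0066372)
J(j, Y) = -210 + Y² - 3*j/452 (J(j, Y) = (-3*j/452 + Y*Y) - 210 = (-3*j/452 + Y²) - 210 = (Y² - 3*j/452) - 210 = -210 + Y² - 3*j/452)
(J(225, -583) - 273067)*(336126 - 372658) = ((-210 + (-583)² - 3/452*225) - 273067)*(336126 - 372658) = ((-210 + 339889 - 675/452) - 273067)*(-36532) = (153534233/452 - 273067)*(-36532) = (30107949/452)*(-36532) = -274975898217/113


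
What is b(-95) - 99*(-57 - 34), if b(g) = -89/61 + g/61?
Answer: 549365/61 ≈ 9006.0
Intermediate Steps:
b(g) = -89/61 + g/61 (b(g) = -89*1/61 + g*(1/61) = -89/61 + g/61)
b(-95) - 99*(-57 - 34) = (-89/61 + (1/61)*(-95)) - 99*(-57 - 34) = (-89/61 - 95/61) - 99*(-91) = -184/61 + 9009 = 549365/61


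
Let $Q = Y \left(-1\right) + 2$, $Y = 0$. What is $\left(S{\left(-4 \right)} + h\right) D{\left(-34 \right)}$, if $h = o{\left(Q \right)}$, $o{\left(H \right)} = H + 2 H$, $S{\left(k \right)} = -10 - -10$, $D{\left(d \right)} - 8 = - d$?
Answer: $252$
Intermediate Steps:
$D{\left(d \right)} = 8 - d$
$Q = 2$ ($Q = 0 \left(-1\right) + 2 = 0 + 2 = 2$)
$S{\left(k \right)} = 0$ ($S{\left(k \right)} = -10 + 10 = 0$)
$o{\left(H \right)} = 3 H$
$h = 6$ ($h = 3 \cdot 2 = 6$)
$\left(S{\left(-4 \right)} + h\right) D{\left(-34 \right)} = \left(0 + 6\right) \left(8 - -34\right) = 6 \left(8 + 34\right) = 6 \cdot 42 = 252$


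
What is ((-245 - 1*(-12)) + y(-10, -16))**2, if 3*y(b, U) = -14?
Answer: 508369/9 ≈ 56485.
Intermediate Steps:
y(b, U) = -14/3 (y(b, U) = (1/3)*(-14) = -14/3)
((-245 - 1*(-12)) + y(-10, -16))**2 = ((-245 - 1*(-12)) - 14/3)**2 = ((-245 + 12) - 14/3)**2 = (-233 - 14/3)**2 = (-713/3)**2 = 508369/9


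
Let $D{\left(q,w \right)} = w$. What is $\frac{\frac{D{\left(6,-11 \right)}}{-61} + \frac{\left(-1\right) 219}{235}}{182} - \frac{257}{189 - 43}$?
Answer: $- \frac{336039147}{190454810} \approx -1.7644$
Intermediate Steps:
$\frac{\frac{D{\left(6,-11 \right)}}{-61} + \frac{\left(-1\right) 219}{235}}{182} - \frac{257}{189 - 43} = \frac{- \frac{11}{-61} + \frac{\left(-1\right) 219}{235}}{182} - \frac{257}{189 - 43} = \left(\left(-11\right) \left(- \frac{1}{61}\right) - \frac{219}{235}\right) \frac{1}{182} - \frac{257}{189 - 43} = \left(\frac{11}{61} - \frac{219}{235}\right) \frac{1}{182} - \frac{257}{146} = \left(- \frac{10774}{14335}\right) \frac{1}{182} - \frac{257}{146} = - \frac{5387}{1304485} - \frac{257}{146} = - \frac{336039147}{190454810}$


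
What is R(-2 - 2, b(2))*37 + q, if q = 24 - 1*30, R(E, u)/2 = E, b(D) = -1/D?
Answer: -302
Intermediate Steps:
R(E, u) = 2*E
q = -6 (q = 24 - 30 = -6)
R(-2 - 2, b(2))*37 + q = (2*(-2 - 2))*37 - 6 = (2*(-4))*37 - 6 = -8*37 - 6 = -296 - 6 = -302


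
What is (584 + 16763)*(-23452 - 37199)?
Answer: -1052112897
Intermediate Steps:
(584 + 16763)*(-23452 - 37199) = 17347*(-60651) = -1052112897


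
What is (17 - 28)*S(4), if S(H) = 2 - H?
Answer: 22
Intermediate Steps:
(17 - 28)*S(4) = (17 - 28)*(2 - 1*4) = -11*(2 - 4) = -11*(-2) = 22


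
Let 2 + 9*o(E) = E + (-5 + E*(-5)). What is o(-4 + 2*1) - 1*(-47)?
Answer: 424/9 ≈ 47.111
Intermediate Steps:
o(E) = -7/9 - 4*E/9 (o(E) = -2/9 + (E + (-5 + E*(-5)))/9 = -2/9 + (E + (-5 - 5*E))/9 = -2/9 + (-5 - 4*E)/9 = -2/9 + (-5/9 - 4*E/9) = -7/9 - 4*E/9)
o(-4 + 2*1) - 1*(-47) = (-7/9 - 4*(-4 + 2*1)/9) - 1*(-47) = (-7/9 - 4*(-4 + 2)/9) + 47 = (-7/9 - 4/9*(-2)) + 47 = (-7/9 + 8/9) + 47 = ⅑ + 47 = 424/9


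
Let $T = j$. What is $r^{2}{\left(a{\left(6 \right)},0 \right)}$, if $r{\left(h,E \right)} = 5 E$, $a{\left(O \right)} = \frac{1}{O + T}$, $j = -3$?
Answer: $0$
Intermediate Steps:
$T = -3$
$a{\left(O \right)} = \frac{1}{-3 + O}$ ($a{\left(O \right)} = \frac{1}{O - 3} = \frac{1}{-3 + O}$)
$r^{2}{\left(a{\left(6 \right)},0 \right)} = \left(5 \cdot 0\right)^{2} = 0^{2} = 0$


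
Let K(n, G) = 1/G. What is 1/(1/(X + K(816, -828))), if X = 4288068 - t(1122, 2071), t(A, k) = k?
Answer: 3548805515/828 ≈ 4.2860e+6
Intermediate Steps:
X = 4285997 (X = 4288068 - 1*2071 = 4288068 - 2071 = 4285997)
1/(1/(X + K(816, -828))) = 1/(1/(4285997 + 1/(-828))) = 1/(1/(4285997 - 1/828)) = 1/(1/(3548805515/828)) = 1/(828/3548805515) = 3548805515/828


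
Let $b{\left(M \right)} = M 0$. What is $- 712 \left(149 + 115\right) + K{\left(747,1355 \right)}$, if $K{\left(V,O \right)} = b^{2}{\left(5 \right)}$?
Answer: $-187968$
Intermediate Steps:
$b{\left(M \right)} = 0$
$K{\left(V,O \right)} = 0$ ($K{\left(V,O \right)} = 0^{2} = 0$)
$- 712 \left(149 + 115\right) + K{\left(747,1355 \right)} = - 712 \left(149 + 115\right) + 0 = \left(-712\right) 264 + 0 = -187968 + 0 = -187968$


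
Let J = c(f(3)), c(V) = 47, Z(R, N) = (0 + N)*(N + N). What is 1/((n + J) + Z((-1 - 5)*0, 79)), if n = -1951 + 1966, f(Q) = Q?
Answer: 1/12544 ≈ 7.9719e-5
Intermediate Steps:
Z(R, N) = 2*N² (Z(R, N) = N*(2*N) = 2*N²)
J = 47
n = 15
1/((n + J) + Z((-1 - 5)*0, 79)) = 1/((15 + 47) + 2*79²) = 1/(62 + 2*6241) = 1/(62 + 12482) = 1/12544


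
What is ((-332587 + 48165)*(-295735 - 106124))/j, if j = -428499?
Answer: -12699726722/47611 ≈ -2.6674e+5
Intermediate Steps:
((-332587 + 48165)*(-295735 - 106124))/j = ((-332587 + 48165)*(-295735 - 106124))/(-428499) = -284422*(-401859)*(-1/428499) = 114297540498*(-1/428499) = -12699726722/47611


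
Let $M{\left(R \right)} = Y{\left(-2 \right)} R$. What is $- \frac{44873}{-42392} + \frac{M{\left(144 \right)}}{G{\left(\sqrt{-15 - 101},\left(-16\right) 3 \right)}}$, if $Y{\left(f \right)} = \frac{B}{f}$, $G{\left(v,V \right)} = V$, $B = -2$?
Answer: $- \frac{82303}{42392} \approx -1.9415$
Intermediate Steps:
$Y{\left(f \right)} = - \frac{2}{f}$
$M{\left(R \right)} = R$ ($M{\left(R \right)} = - \frac{2}{-2} R = \left(-2\right) \left(- \frac{1}{2}\right) R = 1 R = R$)
$- \frac{44873}{-42392} + \frac{M{\left(144 \right)}}{G{\left(\sqrt{-15 - 101},\left(-16\right) 3 \right)}} = - \frac{44873}{-42392} + \frac{144}{\left(-16\right) 3} = \left(-44873\right) \left(- \frac{1}{42392}\right) + \frac{144}{-48} = \frac{44873}{42392} + 144 \left(- \frac{1}{48}\right) = \frac{44873}{42392} - 3 = - \frac{82303}{42392}$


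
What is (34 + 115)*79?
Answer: 11771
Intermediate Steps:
(34 + 115)*79 = 149*79 = 11771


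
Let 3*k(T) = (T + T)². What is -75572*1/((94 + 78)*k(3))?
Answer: -18893/516 ≈ -36.614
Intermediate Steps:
k(T) = 4*T²/3 (k(T) = (T + T)²/3 = (2*T)²/3 = (4*T²)/3 = 4*T²/3)
-75572*1/((94 + 78)*k(3)) = -75572*1/(12*(94 + 78)) = -75572/(((4/3)*9)*172) = -75572/(12*172) = -75572/2064 = -75572*1/2064 = -18893/516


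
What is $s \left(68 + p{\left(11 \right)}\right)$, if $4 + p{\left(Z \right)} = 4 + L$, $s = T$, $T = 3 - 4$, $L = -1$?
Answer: $-67$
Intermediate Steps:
$T = -1$ ($T = 3 - 4 = -1$)
$s = -1$
$p{\left(Z \right)} = -1$ ($p{\left(Z \right)} = -4 + \left(4 - 1\right) = -4 + 3 = -1$)
$s \left(68 + p{\left(11 \right)}\right) = - (68 - 1) = \left(-1\right) 67 = -67$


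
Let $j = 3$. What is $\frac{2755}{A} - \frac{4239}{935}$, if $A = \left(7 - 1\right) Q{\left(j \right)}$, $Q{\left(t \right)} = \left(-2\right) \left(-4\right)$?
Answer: $\frac{2372453}{44880} \approx 52.862$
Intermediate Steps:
$Q{\left(t \right)} = 8$
$A = 48$ ($A = \left(7 - 1\right) 8 = 6 \cdot 8 = 48$)
$\frac{2755}{A} - \frac{4239}{935} = \frac{2755}{48} - \frac{4239}{935} = \frac{2372453}{44880}$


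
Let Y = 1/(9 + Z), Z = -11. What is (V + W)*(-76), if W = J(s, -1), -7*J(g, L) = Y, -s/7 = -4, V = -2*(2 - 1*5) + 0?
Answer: -3230/7 ≈ -461.43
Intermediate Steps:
V = 6 (V = -2*(2 - 5) + 0 = -2*(-3) + 0 = 6 + 0 = 6)
s = 28 (s = -7*(-4) = 28)
Y = -½ (Y = 1/(9 - 11) = 1/(-2) = -½ ≈ -0.50000)
J(g, L) = 1/14 (J(g, L) = -⅐*(-½) = 1/14)
W = 1/14 ≈ 0.071429
(V + W)*(-76) = (6 + 1/14)*(-76) = (85/14)*(-76) = -3230/7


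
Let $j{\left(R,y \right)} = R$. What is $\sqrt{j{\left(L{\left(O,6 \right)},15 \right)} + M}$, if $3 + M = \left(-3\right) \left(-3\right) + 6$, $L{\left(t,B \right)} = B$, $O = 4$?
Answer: $3 \sqrt{2} \approx 4.2426$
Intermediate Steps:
$M = 12$ ($M = -3 + \left(\left(-3\right) \left(-3\right) + 6\right) = -3 + \left(9 + 6\right) = -3 + 15 = 12$)
$\sqrt{j{\left(L{\left(O,6 \right)},15 \right)} + M} = \sqrt{6 + 12} = \sqrt{18} = 3 \sqrt{2}$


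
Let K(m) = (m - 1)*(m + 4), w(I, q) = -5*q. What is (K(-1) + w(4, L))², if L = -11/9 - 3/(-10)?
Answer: 625/324 ≈ 1.9290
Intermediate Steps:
L = -83/90 (L = -11*⅑ - 3*(-⅒) = -11/9 + 3/10 = -83/90 ≈ -0.92222)
K(m) = (-1 + m)*(4 + m)
(K(-1) + w(4, L))² = ((-4 + (-1)² + 3*(-1)) - 5*(-83/90))² = ((-4 + 1 - 3) + 83/18)² = (-6 + 83/18)² = (-25/18)² = 625/324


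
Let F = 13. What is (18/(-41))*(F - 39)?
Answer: 468/41 ≈ 11.415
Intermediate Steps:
(18/(-41))*(F - 39) = (18/(-41))*(13 - 39) = (18*(-1/41))*(-26) = -18/41*(-26) = 468/41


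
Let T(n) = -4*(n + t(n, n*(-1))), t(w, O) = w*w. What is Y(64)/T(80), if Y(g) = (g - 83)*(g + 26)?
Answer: 19/288 ≈ 0.065972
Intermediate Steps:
t(w, O) = w²
T(n) = -4*n - 4*n² (T(n) = -4*(n + n²) = -4*n - 4*n²)
Y(g) = (-83 + g)*(26 + g)
Y(64)/T(80) = (-2158 + 64² - 57*64)/((4*80*(-1 - 1*80))) = (-2158 + 4096 - 3648)/((4*80*(-1 - 80))) = -1710/(4*80*(-81)) = -1710/(-25920) = -1710*(-1/25920) = 19/288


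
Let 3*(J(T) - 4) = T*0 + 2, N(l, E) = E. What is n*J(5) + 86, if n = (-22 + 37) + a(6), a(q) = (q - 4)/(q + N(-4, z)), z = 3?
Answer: 4240/27 ≈ 157.04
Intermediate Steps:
J(T) = 14/3 (J(T) = 4 + (T*0 + 2)/3 = 4 + (0 + 2)/3 = 4 + (⅓)*2 = 4 + ⅔ = 14/3)
a(q) = (-4 + q)/(3 + q) (a(q) = (q - 4)/(q + 3) = (-4 + q)/(3 + q))
n = 137/9 (n = (-22 + 37) + (-4 + 6)/(3 + 6) = 15 + 2/9 = 137/9 ≈ 15.222)
n*J(5) + 86 = (137/9)*(14/3) + 86 = 1918/27 + 86 = 4240/27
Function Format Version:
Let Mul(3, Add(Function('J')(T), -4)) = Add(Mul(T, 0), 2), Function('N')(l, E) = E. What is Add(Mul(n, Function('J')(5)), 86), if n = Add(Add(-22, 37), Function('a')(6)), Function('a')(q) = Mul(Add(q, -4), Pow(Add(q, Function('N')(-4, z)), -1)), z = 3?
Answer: Rational(4240, 27) ≈ 157.04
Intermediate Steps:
Function('J')(T) = Rational(14, 3) (Function('J')(T) = Add(4, Mul(Rational(1, 3), Add(Mul(T, 0), 2))) = Add(4, Mul(Rational(1, 3), Add(0, 2))) = Add(4, Mul(Rational(1, 3), 2)) = Add(4, Rational(2, 3)) = Rational(14, 3))
Function('a')(q) = Mul(Pow(Add(3, q), -1), Add(-4, q)) (Function('a')(q) = Mul(Add(q, -4), Pow(Add(q, 3), -1)) = Mul(Add(-4, q), Pow(Add(3, q), -1)) = Mul(Pow(Add(3, q), -1), Add(-4, q)))
n = Rational(137, 9) (n = Add(Add(-22, 37), Mul(Pow(Add(3, 6), -1), Add(-4, 6))) = Add(15, Mul(Pow(9, -1), 2)) = Add(15, Mul(Rational(1, 9), 2)) = Add(15, Rational(2, 9)) = Rational(137, 9) ≈ 15.222)
Add(Mul(n, Function('J')(5)), 86) = Add(Mul(Rational(137, 9), Rational(14, 3)), 86) = Add(Rational(1918, 27), 86) = Rational(4240, 27)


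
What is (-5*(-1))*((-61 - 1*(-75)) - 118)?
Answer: -520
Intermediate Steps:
(-5*(-1))*((-61 - 1*(-75)) - 118) = 5*((-61 + 75) - 118) = 5*(14 - 118) = 5*(-104) = -520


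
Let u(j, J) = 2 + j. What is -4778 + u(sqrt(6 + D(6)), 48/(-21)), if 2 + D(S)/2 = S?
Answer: -4776 + sqrt(14) ≈ -4772.3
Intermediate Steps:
D(S) = -4 + 2*S
-4778 + u(sqrt(6 + D(6)), 48/(-21)) = -4778 + (2 + sqrt(6 + (-4 + 2*6))) = -4778 + (2 + sqrt(6 + (-4 + 12))) = -4778 + (2 + sqrt(6 + 8)) = -4778 + (2 + sqrt(14)) = -4776 + sqrt(14)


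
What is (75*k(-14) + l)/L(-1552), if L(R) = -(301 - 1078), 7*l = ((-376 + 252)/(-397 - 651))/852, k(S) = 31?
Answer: 3632970631/1214115336 ≈ 2.9923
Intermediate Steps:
l = 31/1562568 (l = (((-376 + 252)/(-397 - 651))/852)/7 = (-124/(-1048)*(1/852))/7 = (-124*(-1/1048)*(1/852))/7 = ((31/262)*(1/852))/7 = (⅐)*(31/223224) = 31/1562568 ≈ 1.9839e-5)
L(R) = 777 (L(R) = -1*(-777) = 777)
(75*k(-14) + l)/L(-1552) = (75*31 + 31/1562568)/777 = (2325 + 31/1562568)*(1/777) = (3632970631/1562568)*(1/777) = 3632970631/1214115336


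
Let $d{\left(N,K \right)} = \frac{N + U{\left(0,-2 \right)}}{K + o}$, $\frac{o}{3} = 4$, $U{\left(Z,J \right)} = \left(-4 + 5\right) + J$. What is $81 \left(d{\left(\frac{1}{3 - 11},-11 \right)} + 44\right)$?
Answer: $\frac{27783}{8} \approx 3472.9$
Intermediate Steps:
$U{\left(Z,J \right)} = 1 + J$
$o = 12$ ($o = 3 \cdot 4 = 12$)
$d{\left(N,K \right)} = \frac{-1 + N}{12 + K}$ ($d{\left(N,K \right)} = \frac{N + \left(1 - 2\right)}{K + 12} = \frac{N - 1}{12 + K} = \frac{-1 + N}{12 + K}$)
$81 \left(d{\left(\frac{1}{3 - 11},-11 \right)} + 44\right) = 81 \left(\frac{-1 + \frac{1}{3 - 11}}{12 - 11} + 44\right) = 81 \left(\frac{-1 + \frac{1}{-8}}{1} + 44\right) = 81 \left(1 \left(-1 - \frac{1}{8}\right) + 44\right) = 81 \left(1 \left(- \frac{9}{8}\right) + 44\right) = 81 \left(- \frac{9}{8} + 44\right) = 81 \cdot \frac{343}{8} = \frac{27783}{8}$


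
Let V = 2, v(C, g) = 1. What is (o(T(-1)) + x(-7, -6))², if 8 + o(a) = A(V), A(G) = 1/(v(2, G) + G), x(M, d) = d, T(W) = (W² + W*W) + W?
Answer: 1681/9 ≈ 186.78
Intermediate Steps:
T(W) = W + 2*W² (T(W) = (W² + W²) + W = 2*W² + W = W + 2*W²)
A(G) = 1/(1 + G)
o(a) = -23/3 (o(a) = -8 + 1/(1 + 2) = -8 + 1/3 = -8 + ⅓ = -23/3)
(o(T(-1)) + x(-7, -6))² = (-23/3 - 6)² = (-41/3)² = 1681/9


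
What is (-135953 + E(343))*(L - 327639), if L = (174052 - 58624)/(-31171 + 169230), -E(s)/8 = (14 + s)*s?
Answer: 50460613895265153/138059 ≈ 3.6550e+11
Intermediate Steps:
E(s) = -8*s*(14 + s) (E(s) = -8*(14 + s)*s = -8*s*(14 + s))
L = 115428/138059 ≈ 0.83608
(-135953 + E(343))*(L - 327639) = (-135953 - 8*343*(14 + 343))*(115428/138059 - 327639) = (-135953 - 8*343*357)*(-45233397273/138059) = (-135953 - 979608)*(-45233397273/138059) = -1115561*(-45233397273/138059) = 50460613895265153/138059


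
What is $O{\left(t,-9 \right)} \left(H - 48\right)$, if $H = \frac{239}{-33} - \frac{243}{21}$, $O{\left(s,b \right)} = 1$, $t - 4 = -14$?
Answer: $- \frac{15434}{231} \approx -66.814$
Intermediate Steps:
$t = -10$ ($t = 4 - 14 = -10$)
$H = - \frac{4346}{231}$ ($H = 239 \left(- \frac{1}{33}\right) - \frac{81}{7} = - \frac{239}{33} - \frac{81}{7} = - \frac{4346}{231} \approx -18.814$)
$O{\left(t,-9 \right)} \left(H - 48\right) = 1 \left(- \frac{4346}{231} - 48\right) = 1 \left(- \frac{15434}{231}\right) = - \frac{15434}{231}$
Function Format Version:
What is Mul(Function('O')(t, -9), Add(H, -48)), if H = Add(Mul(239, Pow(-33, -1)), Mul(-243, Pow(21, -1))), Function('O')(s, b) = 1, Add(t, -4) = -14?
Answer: Rational(-15434, 231) ≈ -66.814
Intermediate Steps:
t = -10 (t = Add(4, -14) = -10)
H = Rational(-4346, 231) (H = Add(Mul(239, Rational(-1, 33)), Mul(-243, Rational(1, 21))) = Add(Rational(-239, 33), Rational(-81, 7)) = Rational(-4346, 231) ≈ -18.814)
Mul(Function('O')(t, -9), Add(H, -48)) = Mul(1, Add(Rational(-4346, 231), -48)) = Mul(1, Rational(-15434, 231)) = Rational(-15434, 231)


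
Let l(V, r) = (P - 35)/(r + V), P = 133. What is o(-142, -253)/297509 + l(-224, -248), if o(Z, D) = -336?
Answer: -14657237/70212124 ≈ -0.20876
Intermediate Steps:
l(V, r) = 98/(V + r) (l(V, r) = (133 - 35)/(r + V) = 98/(V + r))
o(-142, -253)/297509 + l(-224, -248) = -336/297509 + 98/(-224 - 248) = -336*1/297509 + 98/(-472) = -336/297509 + 98*(-1/472) = -336/297509 - 49/236 = -14657237/70212124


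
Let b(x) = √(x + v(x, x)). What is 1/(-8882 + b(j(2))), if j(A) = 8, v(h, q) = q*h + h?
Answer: -4441/39444922 - √5/19722461 ≈ -0.00011270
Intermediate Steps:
v(h, q) = h + h*q (v(h, q) = h*q + h = h + h*q)
b(x) = √(x + x*(1 + x))
1/(-8882 + b(j(2))) = 1/(-8882 + √(8*(2 + 8))) = 1/(-8882 + √(8*10)) = 1/(-8882 + √80) = 1/(-8882 + 4*√5)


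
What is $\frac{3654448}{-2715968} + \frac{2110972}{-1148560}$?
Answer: $- \frac{19395869523}{6092680090} \approx -3.1835$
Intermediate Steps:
$\frac{3654448}{-2715968} + \frac{2110972}{-1148560} = 3654448 \left(- \frac{1}{2715968}\right) + 2110972 \left(- \frac{1}{1148560}\right) = - \frac{228403}{169748} - \frac{527743}{287140} = - \frac{19395869523}{6092680090}$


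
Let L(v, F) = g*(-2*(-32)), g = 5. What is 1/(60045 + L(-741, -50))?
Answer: 1/60365 ≈ 1.6566e-5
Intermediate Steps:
L(v, F) = 320 (L(v, F) = 5*(-2*(-32)) = 5*64 = 320)
1/(60045 + L(-741, -50)) = 1/(60045 + 320) = 1/60365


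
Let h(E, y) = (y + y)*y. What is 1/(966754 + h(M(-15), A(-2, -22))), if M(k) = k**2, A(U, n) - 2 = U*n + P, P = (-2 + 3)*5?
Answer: 1/971956 ≈ 1.0289e-6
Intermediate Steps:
P = 5 (P = 1*5 = 5)
A(U, n) = 7 + U*n (A(U, n) = 2 + (U*n + 5) = 2 + (5 + U*n) = 7 + U*n)
h(E, y) = 2*y**2 (h(E, y) = (2*y)*y = 2*y**2)
1/(966754 + h(M(-15), A(-2, -22))) = 1/(966754 + 2*(7 - 2*(-22))**2) = 1/(966754 + 2*(7 + 44)**2) = 1/(966754 + 2*51**2) = 1/(966754 + 2*2601) = 1/(966754 + 5202) = 1/971956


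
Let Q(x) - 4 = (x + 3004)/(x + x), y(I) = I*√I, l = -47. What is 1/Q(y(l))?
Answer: 1868814/17433679 - 282376*I*√47/17433679 ≈ 0.1072 - 0.11104*I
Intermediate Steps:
y(I) = I^(3/2)
Q(x) = 4 + (3004 + x)/(2*x) (Q(x) = 4 + (x + 3004)/(x + x) = 4 + (3004 + x)/((2*x)) = 4 + (3004 + x)*(1/(2*x)) = 4 + (3004 + x)/(2*x))
1/Q(y(l)) = 1/(9/2 + 1502/((-47)^(3/2))) = 1/(9/2 + 1502/((-47*I*√47))) = 1/(9/2 + 1502*(I*√47/2209)) = 1/(9/2 + 1502*I*√47/2209)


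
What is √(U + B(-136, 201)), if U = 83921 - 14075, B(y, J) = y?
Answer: √69710 ≈ 264.03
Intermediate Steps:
U = 69846
√(U + B(-136, 201)) = √(69846 - 136) = √69710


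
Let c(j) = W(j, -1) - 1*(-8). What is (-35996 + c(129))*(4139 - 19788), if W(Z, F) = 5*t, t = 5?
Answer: 562784987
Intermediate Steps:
W(Z, F) = 25 (W(Z, F) = 5*5 = 25)
c(j) = 33 (c(j) = 25 - 1*(-8) = 25 + 8 = 33)
(-35996 + c(129))*(4139 - 19788) = (-35996 + 33)*(4139 - 19788) = -35963*(-15649) = 562784987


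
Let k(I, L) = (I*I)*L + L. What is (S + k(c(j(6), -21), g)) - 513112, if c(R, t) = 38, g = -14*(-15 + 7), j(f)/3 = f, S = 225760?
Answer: -125512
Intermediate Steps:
j(f) = 3*f
g = 112 (g = -14*(-8) = 112)
k(I, L) = L + L*I² (k(I, L) = I²*L + L = L*I² + L = L + L*I²)
(S + k(c(j(6), -21), g)) - 513112 = (225760 + 112*(1 + 38²)) - 513112 = (225760 + 112*(1 + 1444)) - 513112 = (225760 + 112*1445) - 513112 = (225760 + 161840) - 513112 = 387600 - 513112 = -125512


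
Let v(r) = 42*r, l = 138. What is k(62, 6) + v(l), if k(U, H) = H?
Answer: 5802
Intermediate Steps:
k(62, 6) + v(l) = 6 + 42*138 = 6 + 5796 = 5802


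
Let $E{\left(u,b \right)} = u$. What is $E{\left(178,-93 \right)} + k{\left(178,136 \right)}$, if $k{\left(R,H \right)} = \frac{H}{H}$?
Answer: $179$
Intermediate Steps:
$k{\left(R,H \right)} = 1$
$E{\left(178,-93 \right)} + k{\left(178,136 \right)} = 178 + 1 = 179$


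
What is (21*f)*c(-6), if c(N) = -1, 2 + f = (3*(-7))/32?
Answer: 1785/32 ≈ 55.781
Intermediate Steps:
f = -85/32 (f = -2 + (3*(-7))/32 = -2 - 21*1/32 = -2 - 21/32 = -85/32 ≈ -2.6563)
(21*f)*c(-6) = (21*(-85/32))*(-1) = -1785/32*(-1) = 1785/32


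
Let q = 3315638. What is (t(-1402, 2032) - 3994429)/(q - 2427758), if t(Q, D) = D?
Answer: -1330799/295960 ≈ -4.4966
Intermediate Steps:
(t(-1402, 2032) - 3994429)/(q - 2427758) = (2032 - 3994429)/(3315638 - 2427758) = -3992397/887880 = -3992397*1/887880 = -1330799/295960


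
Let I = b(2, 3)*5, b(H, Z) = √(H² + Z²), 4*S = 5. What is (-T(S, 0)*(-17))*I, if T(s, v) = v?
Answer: 0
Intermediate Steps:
S = 5/4 (S = (¼)*5 = 5/4 ≈ 1.2500)
I = 5*√13 (I = √(2² + 3²)*5 = √(4 + 9)*5 = √13*5 = 5*√13 ≈ 18.028)
(-T(S, 0)*(-17))*I = (-1*0*(-17))*(5*√13) = (0*(-17))*(5*√13) = 0*(5*√13) = 0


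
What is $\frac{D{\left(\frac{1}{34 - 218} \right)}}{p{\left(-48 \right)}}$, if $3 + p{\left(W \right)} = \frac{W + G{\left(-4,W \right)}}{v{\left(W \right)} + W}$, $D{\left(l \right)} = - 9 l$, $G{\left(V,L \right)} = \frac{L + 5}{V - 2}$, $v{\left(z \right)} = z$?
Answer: $- \frac{648}{34109} \approx -0.018998$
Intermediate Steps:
$G{\left(V,L \right)} = \frac{5 + L}{-2 + V}$
$p{\left(W \right)} = -3 + \frac{- \frac{5}{6} + \frac{5 W}{6}}{2 W}$ ($p{\left(W \right)} = -3 + \frac{W + \frac{5 + W}{-2 - 4}}{W + W} = -3 + \frac{W + \frac{5 + W}{-6}}{2 W} = -3 + \left(W - \frac{5 + W}{6}\right) \frac{1}{2 W} = -3 + \left(W - \left(\frac{5}{6} + \frac{W}{6}\right)\right) \frac{1}{2 W} = -3 + \left(- \frac{5}{6} + \frac{5 W}{6}\right) \frac{1}{2 W} = -3 + \frac{- \frac{5}{6} + \frac{5 W}{6}}{2 W}$)
$\frac{D{\left(\frac{1}{34 - 218} \right)}}{p{\left(-48 \right)}} = \frac{\left(-9\right) \frac{1}{34 - 218}}{\frac{1}{12} \frac{1}{-48} \left(-5 - -1488\right)} = \frac{\left(-9\right) \frac{1}{-184}}{\frac{1}{12} \left(- \frac{1}{48}\right) \left(-5 + 1488\right)} = \frac{\left(-9\right) \left(- \frac{1}{184}\right)}{\frac{1}{12} \left(- \frac{1}{48}\right) 1483} = \frac{9}{184 \left(- \frac{1483}{576}\right)} = \frac{9}{184} \left(- \frac{576}{1483}\right) = - \frac{648}{34109}$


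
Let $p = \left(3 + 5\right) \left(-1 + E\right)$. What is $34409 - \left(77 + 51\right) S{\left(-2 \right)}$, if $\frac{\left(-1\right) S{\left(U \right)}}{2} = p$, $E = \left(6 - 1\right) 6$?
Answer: $93801$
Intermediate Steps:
$E = 30$ ($E = 5 \cdot 6 = 30$)
$p = 232$ ($p = \left(3 + 5\right) \left(-1 + 30\right) = 8 \cdot 29 = 232$)
$S{\left(U \right)} = -464$ ($S{\left(U \right)} = \left(-2\right) 232 = -464$)
$34409 - \left(77 + 51\right) S{\left(-2 \right)} = 34409 - \left(77 + 51\right) \left(-464\right) = 34409 - 128 \left(-464\right) = 34409 - -59392 = 34409 + 59392 = 93801$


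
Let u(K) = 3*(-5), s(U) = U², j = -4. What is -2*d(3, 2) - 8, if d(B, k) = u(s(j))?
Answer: 22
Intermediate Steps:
u(K) = -15
d(B, k) = -15
-2*d(3, 2) - 8 = -2*(-15) - 8 = 30 - 8 = 22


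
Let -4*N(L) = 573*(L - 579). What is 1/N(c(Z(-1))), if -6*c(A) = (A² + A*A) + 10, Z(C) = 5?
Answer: 4/337497 ≈ 1.1852e-5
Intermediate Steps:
c(A) = -5/3 - A²/3 (c(A) = -((A² + A*A) + 10)/6 = -((A² + A²) + 10)/6 = -(2*A² + 10)/6 = -(10 + 2*A²)/6 = -5/3 - A²/3)
N(L) = 331767/4 - 573*L/4 (N(L) = -573*(L - 579)/4 = -573*(-579 + L)/4 = -(-331767 + 573*L)/4 = 331767/4 - 573*L/4)
1/N(c(Z(-1))) = 1/(331767/4 - 573*(-5/3 - ⅓*5²)/4) = 1/(331767/4 - 573*(-5/3 - ⅓*25)/4) = 1/(331767/4 - 573*(-5/3 - 25/3)/4) = 1/(331767/4 - 573/4*(-10)) = 1/(331767/4 + 2865/2) = 1/(337497/4) = 4/337497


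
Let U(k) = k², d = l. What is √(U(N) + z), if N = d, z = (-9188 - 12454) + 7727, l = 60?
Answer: I*√10315 ≈ 101.56*I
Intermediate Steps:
d = 60
z = -13915 (z = -21642 + 7727 = -13915)
N = 60
√(U(N) + z) = √(60² - 13915) = √(3600 - 13915) = √(-10315) = I*√10315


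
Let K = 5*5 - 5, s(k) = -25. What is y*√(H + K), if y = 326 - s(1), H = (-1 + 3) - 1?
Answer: 351*√21 ≈ 1608.5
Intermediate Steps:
H = 1 (H = 2 - 1 = 1)
y = 351 (y = 326 - 1*(-25) = 326 + 25 = 351)
K = 20 (K = 25 - 5 = 20)
y*√(H + K) = 351*√(1 + 20) = 351*√21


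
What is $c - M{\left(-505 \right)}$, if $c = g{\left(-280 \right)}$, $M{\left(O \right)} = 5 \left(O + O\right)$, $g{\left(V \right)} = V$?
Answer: $4770$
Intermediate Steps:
$M{\left(O \right)} = 10 O$ ($M{\left(O \right)} = 5 \cdot 2 O = 10 O$)
$c = -280$
$c - M{\left(-505 \right)} = -280 - 10 \left(-505\right) = -280 - -5050 = -280 + 5050 = 4770$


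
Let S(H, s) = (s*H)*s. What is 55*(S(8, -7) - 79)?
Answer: 17215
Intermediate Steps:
S(H, s) = H*s² (S(H, s) = (H*s)*s = H*s²)
55*(S(8, -7) - 79) = 55*(8*(-7)² - 79) = 55*(8*49 - 79) = 55*(392 - 79) = 55*313 = 17215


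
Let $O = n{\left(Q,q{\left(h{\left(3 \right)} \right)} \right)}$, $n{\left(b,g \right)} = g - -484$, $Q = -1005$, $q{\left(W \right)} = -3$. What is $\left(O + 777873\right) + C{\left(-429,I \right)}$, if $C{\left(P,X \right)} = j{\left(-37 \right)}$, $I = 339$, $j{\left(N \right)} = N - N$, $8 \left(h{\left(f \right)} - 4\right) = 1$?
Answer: $778354$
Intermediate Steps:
$h{\left(f \right)} = \frac{33}{8}$ ($h{\left(f \right)} = 4 + \frac{1}{8} \cdot 1 = 4 + \frac{1}{8} = \frac{33}{8}$)
$j{\left(N \right)} = 0$
$C{\left(P,X \right)} = 0$
$n{\left(b,g \right)} = 484 + g$ ($n{\left(b,g \right)} = g + 484 = 484 + g$)
$O = 481$ ($O = 484 - 3 = 481$)
$\left(O + 777873\right) + C{\left(-429,I \right)} = \left(481 + 777873\right) + 0 = 778354 + 0 = 778354$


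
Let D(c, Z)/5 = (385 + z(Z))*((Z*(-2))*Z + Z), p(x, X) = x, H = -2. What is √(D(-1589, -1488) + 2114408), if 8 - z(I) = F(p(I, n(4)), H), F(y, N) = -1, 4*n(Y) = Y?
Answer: 22*I*√18025918 ≈ 93405.0*I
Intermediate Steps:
n(Y) = Y/4
z(I) = 9 (z(I) = 8 - 1*(-1) = 8 + 1 = 9)
D(c, Z) = -3940*Z² + 1970*Z (D(c, Z) = 5*((385 + 9)*((Z*(-2))*Z + Z)) = 5*(394*((-2*Z)*Z + Z)) = 5*(394*(-2*Z² + Z)) = 5*(394*(Z - 2*Z²)) = 5*(-788*Z² + 394*Z) = -3940*Z² + 1970*Z)
√(D(-1589, -1488) + 2114408) = √(1970*(-1488)*(1 - 2*(-1488)) + 2114408) = √(1970*(-1488)*(1 + 2976) + 2114408) = √(1970*(-1488)*2977 + 2114408) = √(-8726658720 + 2114408) = √(-8724544312) = 22*I*√18025918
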